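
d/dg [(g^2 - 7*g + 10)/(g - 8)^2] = 9*(4 - g)/(g^3 - 24*g^2 + 192*g - 512)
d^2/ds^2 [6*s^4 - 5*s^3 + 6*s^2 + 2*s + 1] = 72*s^2 - 30*s + 12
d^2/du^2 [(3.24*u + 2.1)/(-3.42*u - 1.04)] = -26.076816/(3.42*u + 1.04)^3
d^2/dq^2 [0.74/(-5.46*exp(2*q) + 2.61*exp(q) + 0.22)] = (0.74*(10.92*exp(q) - 2.61)*(21.84*exp(q) - 5.22)*exp(q) + (16.1616*exp(q) - 1.9314)*(-5.46*exp(2*q) + 2.61*exp(q) + 0.22))*exp(q)/(-5.46*exp(2*q) + 2.61*exp(q) + 0.22)^3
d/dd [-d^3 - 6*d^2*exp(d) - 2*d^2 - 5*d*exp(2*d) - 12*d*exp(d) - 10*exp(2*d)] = -6*d^2*exp(d) - 3*d^2 - 10*d*exp(2*d) - 24*d*exp(d) - 4*d - 25*exp(2*d) - 12*exp(d)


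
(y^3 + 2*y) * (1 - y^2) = -y^5 - y^3 + 2*y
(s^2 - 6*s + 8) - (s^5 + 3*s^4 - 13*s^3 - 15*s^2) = -s^5 - 3*s^4 + 13*s^3 + 16*s^2 - 6*s + 8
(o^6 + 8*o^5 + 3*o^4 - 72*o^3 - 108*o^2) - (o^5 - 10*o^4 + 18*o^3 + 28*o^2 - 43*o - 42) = o^6 + 7*o^5 + 13*o^4 - 90*o^3 - 136*o^2 + 43*o + 42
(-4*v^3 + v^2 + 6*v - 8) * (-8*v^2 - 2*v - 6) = 32*v^5 - 26*v^3 + 46*v^2 - 20*v + 48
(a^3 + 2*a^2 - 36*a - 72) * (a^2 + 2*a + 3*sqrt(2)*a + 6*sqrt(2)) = a^5 + 4*a^4 + 3*sqrt(2)*a^4 - 32*a^3 + 12*sqrt(2)*a^3 - 144*a^2 - 96*sqrt(2)*a^2 - 432*sqrt(2)*a - 144*a - 432*sqrt(2)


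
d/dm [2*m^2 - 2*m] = 4*m - 2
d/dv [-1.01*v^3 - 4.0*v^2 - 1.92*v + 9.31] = -3.03*v^2 - 8.0*v - 1.92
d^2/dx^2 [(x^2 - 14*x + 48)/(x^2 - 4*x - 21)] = 2*(-10*x^3 + 207*x^2 - 1458*x + 3393)/(x^6 - 12*x^5 - 15*x^4 + 440*x^3 + 315*x^2 - 5292*x - 9261)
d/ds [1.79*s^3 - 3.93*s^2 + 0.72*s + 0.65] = 5.37*s^2 - 7.86*s + 0.72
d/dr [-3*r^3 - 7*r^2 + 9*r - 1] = -9*r^2 - 14*r + 9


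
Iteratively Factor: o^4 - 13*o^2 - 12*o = (o - 4)*(o^3 + 4*o^2 + 3*o) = o*(o - 4)*(o^2 + 4*o + 3) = o*(o - 4)*(o + 3)*(o + 1)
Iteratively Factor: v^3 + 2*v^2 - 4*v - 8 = (v + 2)*(v^2 - 4) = (v + 2)^2*(v - 2)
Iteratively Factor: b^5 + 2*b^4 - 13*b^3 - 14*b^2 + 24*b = (b)*(b^4 + 2*b^3 - 13*b^2 - 14*b + 24) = b*(b + 4)*(b^3 - 2*b^2 - 5*b + 6) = b*(b - 1)*(b + 4)*(b^2 - b - 6) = b*(b - 3)*(b - 1)*(b + 4)*(b + 2)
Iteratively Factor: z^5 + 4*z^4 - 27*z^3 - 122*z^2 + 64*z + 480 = (z - 5)*(z^4 + 9*z^3 + 18*z^2 - 32*z - 96) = (z - 5)*(z + 4)*(z^3 + 5*z^2 - 2*z - 24) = (z - 5)*(z + 4)^2*(z^2 + z - 6) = (z - 5)*(z - 2)*(z + 4)^2*(z + 3)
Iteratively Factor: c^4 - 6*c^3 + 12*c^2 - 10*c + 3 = (c - 1)*(c^3 - 5*c^2 + 7*c - 3) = (c - 1)^2*(c^2 - 4*c + 3) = (c - 1)^3*(c - 3)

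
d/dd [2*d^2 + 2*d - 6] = 4*d + 2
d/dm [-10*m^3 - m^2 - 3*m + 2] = -30*m^2 - 2*m - 3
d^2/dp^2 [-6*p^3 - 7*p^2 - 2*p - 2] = -36*p - 14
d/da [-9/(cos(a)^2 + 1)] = -36*sin(2*a)/(cos(2*a) + 3)^2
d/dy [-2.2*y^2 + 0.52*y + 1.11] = 0.52 - 4.4*y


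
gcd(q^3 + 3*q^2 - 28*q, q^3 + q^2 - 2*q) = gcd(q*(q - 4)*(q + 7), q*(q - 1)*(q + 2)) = q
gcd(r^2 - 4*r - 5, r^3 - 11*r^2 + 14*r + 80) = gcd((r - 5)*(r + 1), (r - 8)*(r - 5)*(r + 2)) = r - 5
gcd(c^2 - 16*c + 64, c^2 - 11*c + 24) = c - 8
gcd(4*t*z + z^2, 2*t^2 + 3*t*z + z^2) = 1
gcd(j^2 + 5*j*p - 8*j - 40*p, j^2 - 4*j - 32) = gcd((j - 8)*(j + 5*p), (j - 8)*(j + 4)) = j - 8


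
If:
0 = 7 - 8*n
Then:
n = 7/8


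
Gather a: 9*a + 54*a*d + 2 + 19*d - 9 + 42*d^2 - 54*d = a*(54*d + 9) + 42*d^2 - 35*d - 7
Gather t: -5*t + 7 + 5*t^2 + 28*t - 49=5*t^2 + 23*t - 42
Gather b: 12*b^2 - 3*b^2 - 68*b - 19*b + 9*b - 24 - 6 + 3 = 9*b^2 - 78*b - 27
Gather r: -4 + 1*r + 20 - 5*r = 16 - 4*r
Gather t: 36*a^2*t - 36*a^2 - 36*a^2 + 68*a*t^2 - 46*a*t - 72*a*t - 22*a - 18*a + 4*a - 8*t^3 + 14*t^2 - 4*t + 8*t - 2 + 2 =-72*a^2 - 36*a - 8*t^3 + t^2*(68*a + 14) + t*(36*a^2 - 118*a + 4)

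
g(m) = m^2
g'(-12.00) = -24.00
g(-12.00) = 144.00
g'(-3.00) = -6.00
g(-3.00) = 9.00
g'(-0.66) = -1.32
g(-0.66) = 0.44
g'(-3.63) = -7.26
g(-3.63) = 13.18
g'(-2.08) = -4.16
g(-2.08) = 4.33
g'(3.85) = 7.70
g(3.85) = 14.82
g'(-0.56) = -1.12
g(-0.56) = 0.31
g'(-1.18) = -2.36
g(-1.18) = 1.39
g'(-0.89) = -1.78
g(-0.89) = 0.79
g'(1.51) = 3.02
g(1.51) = 2.28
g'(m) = 2*m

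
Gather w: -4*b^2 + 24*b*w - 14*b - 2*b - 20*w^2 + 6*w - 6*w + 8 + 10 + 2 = -4*b^2 + 24*b*w - 16*b - 20*w^2 + 20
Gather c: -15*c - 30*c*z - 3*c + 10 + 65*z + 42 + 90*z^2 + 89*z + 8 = c*(-30*z - 18) + 90*z^2 + 154*z + 60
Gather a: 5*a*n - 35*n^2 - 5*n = 5*a*n - 35*n^2 - 5*n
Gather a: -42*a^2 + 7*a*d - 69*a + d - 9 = -42*a^2 + a*(7*d - 69) + d - 9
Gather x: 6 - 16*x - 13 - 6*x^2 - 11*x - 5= -6*x^2 - 27*x - 12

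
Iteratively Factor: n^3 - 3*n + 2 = (n + 2)*(n^2 - 2*n + 1) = (n - 1)*(n + 2)*(n - 1)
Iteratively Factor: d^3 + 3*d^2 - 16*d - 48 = (d + 3)*(d^2 - 16) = (d + 3)*(d + 4)*(d - 4)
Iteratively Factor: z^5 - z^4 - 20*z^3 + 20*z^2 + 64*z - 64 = (z - 4)*(z^4 + 3*z^3 - 8*z^2 - 12*z + 16) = (z - 4)*(z - 2)*(z^3 + 5*z^2 + 2*z - 8) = (z - 4)*(z - 2)*(z - 1)*(z^2 + 6*z + 8) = (z - 4)*(z - 2)*(z - 1)*(z + 2)*(z + 4)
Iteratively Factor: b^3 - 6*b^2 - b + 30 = (b + 2)*(b^2 - 8*b + 15) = (b - 3)*(b + 2)*(b - 5)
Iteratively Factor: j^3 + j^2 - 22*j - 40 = (j - 5)*(j^2 + 6*j + 8) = (j - 5)*(j + 2)*(j + 4)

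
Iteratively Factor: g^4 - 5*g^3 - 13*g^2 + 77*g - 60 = (g - 3)*(g^3 - 2*g^2 - 19*g + 20) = (g - 3)*(g - 1)*(g^2 - g - 20) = (g - 3)*(g - 1)*(g + 4)*(g - 5)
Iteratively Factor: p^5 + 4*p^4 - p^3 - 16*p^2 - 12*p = (p + 1)*(p^4 + 3*p^3 - 4*p^2 - 12*p) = (p - 2)*(p + 1)*(p^3 + 5*p^2 + 6*p) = (p - 2)*(p + 1)*(p + 3)*(p^2 + 2*p) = p*(p - 2)*(p + 1)*(p + 3)*(p + 2)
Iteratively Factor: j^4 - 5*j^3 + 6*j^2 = (j - 2)*(j^3 - 3*j^2) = j*(j - 2)*(j^2 - 3*j) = j*(j - 3)*(j - 2)*(j)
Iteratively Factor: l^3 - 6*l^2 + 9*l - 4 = (l - 1)*(l^2 - 5*l + 4) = (l - 4)*(l - 1)*(l - 1)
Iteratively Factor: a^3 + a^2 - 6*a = (a - 2)*(a^2 + 3*a) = (a - 2)*(a + 3)*(a)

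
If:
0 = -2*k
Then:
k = 0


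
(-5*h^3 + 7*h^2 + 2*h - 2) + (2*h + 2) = -5*h^3 + 7*h^2 + 4*h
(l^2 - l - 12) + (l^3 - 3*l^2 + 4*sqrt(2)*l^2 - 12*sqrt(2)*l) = l^3 - 2*l^2 + 4*sqrt(2)*l^2 - 12*sqrt(2)*l - l - 12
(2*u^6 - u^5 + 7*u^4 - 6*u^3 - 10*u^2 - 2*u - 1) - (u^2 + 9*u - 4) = 2*u^6 - u^5 + 7*u^4 - 6*u^3 - 11*u^2 - 11*u + 3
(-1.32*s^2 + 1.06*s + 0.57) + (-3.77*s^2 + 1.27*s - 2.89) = -5.09*s^2 + 2.33*s - 2.32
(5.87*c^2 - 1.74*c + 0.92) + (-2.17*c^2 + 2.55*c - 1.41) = 3.7*c^2 + 0.81*c - 0.49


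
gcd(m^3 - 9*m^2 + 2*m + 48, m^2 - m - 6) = m^2 - m - 6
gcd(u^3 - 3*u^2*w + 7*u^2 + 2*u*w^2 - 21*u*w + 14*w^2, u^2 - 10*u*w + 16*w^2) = u - 2*w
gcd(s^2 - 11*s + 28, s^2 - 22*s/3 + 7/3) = s - 7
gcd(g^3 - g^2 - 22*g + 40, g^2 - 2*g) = g - 2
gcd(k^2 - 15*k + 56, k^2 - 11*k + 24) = k - 8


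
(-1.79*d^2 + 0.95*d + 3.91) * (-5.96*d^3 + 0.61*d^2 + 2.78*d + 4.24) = 10.6684*d^5 - 6.7539*d^4 - 27.7003*d^3 - 2.5635*d^2 + 14.8978*d + 16.5784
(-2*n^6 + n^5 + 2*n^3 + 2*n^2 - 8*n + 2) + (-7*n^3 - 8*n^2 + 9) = -2*n^6 + n^5 - 5*n^3 - 6*n^2 - 8*n + 11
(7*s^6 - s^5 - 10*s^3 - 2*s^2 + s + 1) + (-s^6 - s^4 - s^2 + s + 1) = 6*s^6 - s^5 - s^4 - 10*s^3 - 3*s^2 + 2*s + 2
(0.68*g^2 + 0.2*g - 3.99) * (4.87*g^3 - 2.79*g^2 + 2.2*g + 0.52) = 3.3116*g^5 - 0.9232*g^4 - 18.4933*g^3 + 11.9257*g^2 - 8.674*g - 2.0748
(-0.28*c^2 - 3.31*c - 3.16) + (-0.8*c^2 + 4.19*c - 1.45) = -1.08*c^2 + 0.88*c - 4.61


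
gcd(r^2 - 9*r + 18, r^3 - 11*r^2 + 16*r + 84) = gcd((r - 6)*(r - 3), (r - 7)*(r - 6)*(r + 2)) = r - 6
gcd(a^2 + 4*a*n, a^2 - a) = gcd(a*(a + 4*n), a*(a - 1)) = a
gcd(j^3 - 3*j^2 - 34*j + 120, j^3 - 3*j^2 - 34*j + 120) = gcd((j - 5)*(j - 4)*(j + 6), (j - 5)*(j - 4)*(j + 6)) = j^3 - 3*j^2 - 34*j + 120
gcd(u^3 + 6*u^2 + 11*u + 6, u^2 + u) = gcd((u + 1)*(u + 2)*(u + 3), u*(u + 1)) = u + 1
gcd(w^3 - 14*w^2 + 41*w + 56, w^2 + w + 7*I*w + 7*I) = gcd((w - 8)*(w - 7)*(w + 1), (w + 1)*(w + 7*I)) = w + 1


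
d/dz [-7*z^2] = -14*z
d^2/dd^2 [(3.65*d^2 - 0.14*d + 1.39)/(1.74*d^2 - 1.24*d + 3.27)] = (14.902752*d^3 - 99.356436*d^2 - 13.214952*d + 65.37971)/(5.268024*d^6 - 11.262672*d^5 + 37.727028*d^4 - 44.238736*d^3 + 70.900794*d^2 - 39.777588*d + 34.965783)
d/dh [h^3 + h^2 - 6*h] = 3*h^2 + 2*h - 6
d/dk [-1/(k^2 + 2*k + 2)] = 2*(k + 1)/(k^2 + 2*k + 2)^2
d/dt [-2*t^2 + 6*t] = 6 - 4*t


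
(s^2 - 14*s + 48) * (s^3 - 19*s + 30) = s^5 - 14*s^4 + 29*s^3 + 296*s^2 - 1332*s + 1440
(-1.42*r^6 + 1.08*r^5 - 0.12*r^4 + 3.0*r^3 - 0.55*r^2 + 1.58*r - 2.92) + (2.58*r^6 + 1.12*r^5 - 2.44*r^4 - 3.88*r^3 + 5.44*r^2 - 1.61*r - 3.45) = 1.16*r^6 + 2.2*r^5 - 2.56*r^4 - 0.88*r^3 + 4.89*r^2 - 0.03*r - 6.37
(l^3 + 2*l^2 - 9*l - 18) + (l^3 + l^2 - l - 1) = 2*l^3 + 3*l^2 - 10*l - 19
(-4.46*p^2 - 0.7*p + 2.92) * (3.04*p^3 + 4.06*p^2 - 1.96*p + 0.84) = -13.5584*p^5 - 20.2356*p^4 + 14.7764*p^3 + 9.4808*p^2 - 6.3112*p + 2.4528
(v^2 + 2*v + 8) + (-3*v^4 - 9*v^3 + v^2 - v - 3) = -3*v^4 - 9*v^3 + 2*v^2 + v + 5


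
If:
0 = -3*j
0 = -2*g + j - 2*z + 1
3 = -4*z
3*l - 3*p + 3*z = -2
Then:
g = 5/4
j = 0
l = p + 1/12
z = -3/4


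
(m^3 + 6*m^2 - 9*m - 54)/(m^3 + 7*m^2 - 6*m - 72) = (m + 3)/(m + 4)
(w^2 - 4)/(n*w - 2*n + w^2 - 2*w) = (w + 2)/(n + w)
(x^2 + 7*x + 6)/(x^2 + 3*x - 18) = (x + 1)/(x - 3)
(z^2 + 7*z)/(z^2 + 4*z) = (z + 7)/(z + 4)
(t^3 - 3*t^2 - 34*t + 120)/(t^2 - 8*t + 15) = (t^2 + 2*t - 24)/(t - 3)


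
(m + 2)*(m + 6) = m^2 + 8*m + 12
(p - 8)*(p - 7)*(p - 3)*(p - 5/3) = p^4 - 59*p^3/3 + 131*p^2 - 1009*p/3 + 280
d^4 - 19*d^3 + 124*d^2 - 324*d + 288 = (d - 8)*(d - 6)*(d - 3)*(d - 2)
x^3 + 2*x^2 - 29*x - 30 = (x - 5)*(x + 1)*(x + 6)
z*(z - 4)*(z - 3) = z^3 - 7*z^2 + 12*z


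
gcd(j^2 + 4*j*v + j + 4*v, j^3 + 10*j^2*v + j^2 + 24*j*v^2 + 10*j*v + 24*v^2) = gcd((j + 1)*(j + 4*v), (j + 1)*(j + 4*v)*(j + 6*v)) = j^2 + 4*j*v + j + 4*v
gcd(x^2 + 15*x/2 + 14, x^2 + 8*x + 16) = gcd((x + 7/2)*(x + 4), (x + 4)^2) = x + 4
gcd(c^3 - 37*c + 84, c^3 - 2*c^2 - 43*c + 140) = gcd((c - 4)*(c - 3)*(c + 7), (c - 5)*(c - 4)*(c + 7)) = c^2 + 3*c - 28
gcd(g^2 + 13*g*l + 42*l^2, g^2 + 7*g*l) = g + 7*l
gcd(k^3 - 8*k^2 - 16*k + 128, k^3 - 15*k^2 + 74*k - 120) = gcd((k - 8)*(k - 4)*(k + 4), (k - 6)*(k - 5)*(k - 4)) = k - 4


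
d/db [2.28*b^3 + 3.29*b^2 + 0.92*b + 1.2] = 6.84*b^2 + 6.58*b + 0.92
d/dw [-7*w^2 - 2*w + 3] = -14*w - 2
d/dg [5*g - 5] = 5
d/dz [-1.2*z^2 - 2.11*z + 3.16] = -2.4*z - 2.11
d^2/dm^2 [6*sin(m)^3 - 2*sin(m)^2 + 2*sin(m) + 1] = -54*sin(m)^3 + 8*sin(m)^2 + 34*sin(m) - 4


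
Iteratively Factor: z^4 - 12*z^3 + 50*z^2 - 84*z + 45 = (z - 1)*(z^3 - 11*z^2 + 39*z - 45) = (z - 3)*(z - 1)*(z^2 - 8*z + 15) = (z - 3)^2*(z - 1)*(z - 5)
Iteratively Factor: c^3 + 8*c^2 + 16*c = (c + 4)*(c^2 + 4*c) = c*(c + 4)*(c + 4)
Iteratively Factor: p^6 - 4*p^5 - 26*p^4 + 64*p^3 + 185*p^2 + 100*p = (p + 4)*(p^5 - 8*p^4 + 6*p^3 + 40*p^2 + 25*p) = p*(p + 4)*(p^4 - 8*p^3 + 6*p^2 + 40*p + 25) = p*(p + 1)*(p + 4)*(p^3 - 9*p^2 + 15*p + 25) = p*(p - 5)*(p + 1)*(p + 4)*(p^2 - 4*p - 5) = p*(p - 5)^2*(p + 1)*(p + 4)*(p + 1)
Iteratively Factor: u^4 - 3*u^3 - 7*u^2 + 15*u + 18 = (u - 3)*(u^3 - 7*u - 6) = (u - 3)*(u + 2)*(u^2 - 2*u - 3) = (u - 3)^2*(u + 2)*(u + 1)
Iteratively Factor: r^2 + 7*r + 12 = (r + 3)*(r + 4)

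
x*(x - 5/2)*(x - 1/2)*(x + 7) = x^4 + 4*x^3 - 79*x^2/4 + 35*x/4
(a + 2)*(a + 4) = a^2 + 6*a + 8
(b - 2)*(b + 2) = b^2 - 4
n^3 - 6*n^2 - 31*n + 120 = (n - 8)*(n - 3)*(n + 5)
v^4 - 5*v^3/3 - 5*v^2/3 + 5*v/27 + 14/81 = (v - 7/3)*(v - 1/3)*(v + 1/3)*(v + 2/3)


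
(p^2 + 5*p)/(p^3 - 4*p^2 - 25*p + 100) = p/(p^2 - 9*p + 20)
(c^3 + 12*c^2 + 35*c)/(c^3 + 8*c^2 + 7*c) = (c + 5)/(c + 1)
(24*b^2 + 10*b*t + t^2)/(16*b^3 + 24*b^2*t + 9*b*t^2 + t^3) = (6*b + t)/(4*b^2 + 5*b*t + t^2)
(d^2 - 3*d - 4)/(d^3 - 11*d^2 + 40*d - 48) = (d + 1)/(d^2 - 7*d + 12)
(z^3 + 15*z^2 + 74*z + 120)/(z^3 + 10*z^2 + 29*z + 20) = (z + 6)/(z + 1)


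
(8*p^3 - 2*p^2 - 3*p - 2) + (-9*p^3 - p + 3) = -p^3 - 2*p^2 - 4*p + 1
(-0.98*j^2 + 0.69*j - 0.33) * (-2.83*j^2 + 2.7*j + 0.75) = 2.7734*j^4 - 4.5987*j^3 + 2.0619*j^2 - 0.3735*j - 0.2475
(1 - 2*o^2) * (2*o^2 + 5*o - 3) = -4*o^4 - 10*o^3 + 8*o^2 + 5*o - 3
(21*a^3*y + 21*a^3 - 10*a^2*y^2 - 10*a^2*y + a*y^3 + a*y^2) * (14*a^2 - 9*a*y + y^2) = 294*a^5*y + 294*a^5 - 329*a^4*y^2 - 329*a^4*y + 125*a^3*y^3 + 125*a^3*y^2 - 19*a^2*y^4 - 19*a^2*y^3 + a*y^5 + a*y^4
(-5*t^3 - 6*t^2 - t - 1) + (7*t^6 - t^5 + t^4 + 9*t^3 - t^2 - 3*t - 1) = 7*t^6 - t^5 + t^4 + 4*t^3 - 7*t^2 - 4*t - 2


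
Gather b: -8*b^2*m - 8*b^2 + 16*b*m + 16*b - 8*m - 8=b^2*(-8*m - 8) + b*(16*m + 16) - 8*m - 8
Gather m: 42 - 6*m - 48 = -6*m - 6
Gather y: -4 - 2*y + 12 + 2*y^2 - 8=2*y^2 - 2*y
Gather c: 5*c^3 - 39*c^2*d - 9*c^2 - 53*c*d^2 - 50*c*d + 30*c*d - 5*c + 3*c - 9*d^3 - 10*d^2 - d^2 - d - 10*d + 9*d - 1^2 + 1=5*c^3 + c^2*(-39*d - 9) + c*(-53*d^2 - 20*d - 2) - 9*d^3 - 11*d^2 - 2*d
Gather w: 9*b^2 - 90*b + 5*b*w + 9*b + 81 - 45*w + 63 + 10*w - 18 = 9*b^2 - 81*b + w*(5*b - 35) + 126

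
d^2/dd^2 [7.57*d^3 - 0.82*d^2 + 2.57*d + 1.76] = 45.42*d - 1.64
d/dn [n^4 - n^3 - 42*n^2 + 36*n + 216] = 4*n^3 - 3*n^2 - 84*n + 36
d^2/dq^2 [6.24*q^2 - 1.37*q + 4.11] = 12.4800000000000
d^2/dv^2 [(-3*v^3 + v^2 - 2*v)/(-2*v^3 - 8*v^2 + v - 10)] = 2*(-52*v^6 + 42*v^5 - 270*v^4 + 27*v^3 - 90*v^2 + 420*v - 80)/(8*v^9 + 96*v^8 + 372*v^7 + 536*v^6 + 774*v^5 + 1824*v^4 + 119*v^3 + 2430*v^2 - 300*v + 1000)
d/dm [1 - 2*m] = -2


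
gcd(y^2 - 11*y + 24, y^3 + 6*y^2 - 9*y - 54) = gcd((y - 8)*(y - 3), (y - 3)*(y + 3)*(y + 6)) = y - 3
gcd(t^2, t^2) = t^2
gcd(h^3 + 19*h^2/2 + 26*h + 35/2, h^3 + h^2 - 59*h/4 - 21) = h + 7/2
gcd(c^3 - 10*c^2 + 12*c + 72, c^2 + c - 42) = c - 6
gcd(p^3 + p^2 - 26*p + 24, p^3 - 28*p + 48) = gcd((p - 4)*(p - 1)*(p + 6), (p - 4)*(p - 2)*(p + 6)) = p^2 + 2*p - 24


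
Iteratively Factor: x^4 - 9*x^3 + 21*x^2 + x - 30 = (x - 5)*(x^3 - 4*x^2 + x + 6) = (x - 5)*(x - 3)*(x^2 - x - 2) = (x - 5)*(x - 3)*(x + 1)*(x - 2)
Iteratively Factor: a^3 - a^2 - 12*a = (a + 3)*(a^2 - 4*a) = (a - 4)*(a + 3)*(a)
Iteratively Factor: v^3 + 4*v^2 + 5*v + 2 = (v + 2)*(v^2 + 2*v + 1) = (v + 1)*(v + 2)*(v + 1)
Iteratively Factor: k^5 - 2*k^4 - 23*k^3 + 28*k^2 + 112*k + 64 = (k + 4)*(k^4 - 6*k^3 + k^2 + 24*k + 16) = (k - 4)*(k + 4)*(k^3 - 2*k^2 - 7*k - 4) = (k - 4)^2*(k + 4)*(k^2 + 2*k + 1) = (k - 4)^2*(k + 1)*(k + 4)*(k + 1)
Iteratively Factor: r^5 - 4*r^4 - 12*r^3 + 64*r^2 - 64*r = (r)*(r^4 - 4*r^3 - 12*r^2 + 64*r - 64) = r*(r - 4)*(r^3 - 12*r + 16) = r*(r - 4)*(r - 2)*(r^2 + 2*r - 8) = r*(r - 4)*(r - 2)*(r + 4)*(r - 2)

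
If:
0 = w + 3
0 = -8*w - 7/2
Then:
No Solution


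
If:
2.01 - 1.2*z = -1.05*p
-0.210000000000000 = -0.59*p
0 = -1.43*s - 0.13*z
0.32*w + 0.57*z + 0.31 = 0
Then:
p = 0.36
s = -0.18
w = -4.51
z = 1.99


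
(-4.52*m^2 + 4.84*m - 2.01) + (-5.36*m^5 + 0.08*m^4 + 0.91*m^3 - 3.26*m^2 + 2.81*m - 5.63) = -5.36*m^5 + 0.08*m^4 + 0.91*m^3 - 7.78*m^2 + 7.65*m - 7.64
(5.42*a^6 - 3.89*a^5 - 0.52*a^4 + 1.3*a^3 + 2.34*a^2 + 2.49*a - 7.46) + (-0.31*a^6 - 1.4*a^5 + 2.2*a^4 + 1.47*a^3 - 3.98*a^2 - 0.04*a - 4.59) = 5.11*a^6 - 5.29*a^5 + 1.68*a^4 + 2.77*a^3 - 1.64*a^2 + 2.45*a - 12.05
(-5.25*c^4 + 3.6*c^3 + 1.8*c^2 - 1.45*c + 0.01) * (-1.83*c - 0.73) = 9.6075*c^5 - 2.7555*c^4 - 5.922*c^3 + 1.3395*c^2 + 1.0402*c - 0.0073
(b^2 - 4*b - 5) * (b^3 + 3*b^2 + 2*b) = b^5 - b^4 - 15*b^3 - 23*b^2 - 10*b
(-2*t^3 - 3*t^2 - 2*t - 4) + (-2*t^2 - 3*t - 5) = -2*t^3 - 5*t^2 - 5*t - 9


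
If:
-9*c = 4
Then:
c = -4/9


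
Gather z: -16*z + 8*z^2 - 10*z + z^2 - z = 9*z^2 - 27*z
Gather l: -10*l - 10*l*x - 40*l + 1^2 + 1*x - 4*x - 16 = l*(-10*x - 50) - 3*x - 15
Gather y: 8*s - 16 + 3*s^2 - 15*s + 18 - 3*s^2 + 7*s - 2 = 0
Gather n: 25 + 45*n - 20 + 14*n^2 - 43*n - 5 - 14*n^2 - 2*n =0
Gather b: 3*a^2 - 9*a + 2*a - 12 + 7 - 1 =3*a^2 - 7*a - 6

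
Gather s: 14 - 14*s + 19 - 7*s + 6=39 - 21*s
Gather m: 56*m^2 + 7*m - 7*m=56*m^2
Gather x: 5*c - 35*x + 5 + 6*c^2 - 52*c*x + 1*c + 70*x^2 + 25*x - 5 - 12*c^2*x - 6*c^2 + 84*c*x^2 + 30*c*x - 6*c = x^2*(84*c + 70) + x*(-12*c^2 - 22*c - 10)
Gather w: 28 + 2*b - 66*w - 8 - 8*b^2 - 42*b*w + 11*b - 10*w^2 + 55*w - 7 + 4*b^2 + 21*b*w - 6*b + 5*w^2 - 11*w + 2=-4*b^2 + 7*b - 5*w^2 + w*(-21*b - 22) + 15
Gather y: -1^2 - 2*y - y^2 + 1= -y^2 - 2*y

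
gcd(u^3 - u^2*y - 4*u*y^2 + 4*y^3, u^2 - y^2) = -u + y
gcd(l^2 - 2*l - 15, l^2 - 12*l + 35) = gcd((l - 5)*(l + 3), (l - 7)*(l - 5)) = l - 5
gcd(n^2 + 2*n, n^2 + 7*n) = n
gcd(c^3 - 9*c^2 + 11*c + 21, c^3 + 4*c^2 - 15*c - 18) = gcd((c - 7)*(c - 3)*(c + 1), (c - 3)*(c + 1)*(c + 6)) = c^2 - 2*c - 3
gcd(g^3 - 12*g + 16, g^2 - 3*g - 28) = g + 4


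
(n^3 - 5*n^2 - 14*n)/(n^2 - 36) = n*(n^2 - 5*n - 14)/(n^2 - 36)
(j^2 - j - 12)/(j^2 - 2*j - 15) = (j - 4)/(j - 5)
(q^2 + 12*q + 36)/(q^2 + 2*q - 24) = (q + 6)/(q - 4)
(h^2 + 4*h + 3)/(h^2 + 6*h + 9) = (h + 1)/(h + 3)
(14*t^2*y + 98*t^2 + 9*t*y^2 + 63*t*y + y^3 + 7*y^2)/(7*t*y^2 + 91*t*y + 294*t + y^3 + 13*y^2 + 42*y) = (2*t + y)/(y + 6)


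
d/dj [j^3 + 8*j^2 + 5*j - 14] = 3*j^2 + 16*j + 5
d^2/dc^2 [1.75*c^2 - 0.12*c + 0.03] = 3.50000000000000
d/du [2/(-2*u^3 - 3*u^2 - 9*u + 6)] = 6*(2*u^2 + 2*u + 3)/(2*u^3 + 3*u^2 + 9*u - 6)^2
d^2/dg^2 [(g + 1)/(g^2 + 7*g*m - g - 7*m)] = 2*((g + 1)*(2*g + 7*m - 1)^2 - (3*g + 7*m)*(g^2 + 7*g*m - g - 7*m))/(g^2 + 7*g*m - g - 7*m)^3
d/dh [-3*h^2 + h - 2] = 1 - 6*h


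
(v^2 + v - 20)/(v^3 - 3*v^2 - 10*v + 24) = (v + 5)/(v^2 + v - 6)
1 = 1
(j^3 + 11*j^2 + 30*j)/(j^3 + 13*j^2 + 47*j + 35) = j*(j + 6)/(j^2 + 8*j + 7)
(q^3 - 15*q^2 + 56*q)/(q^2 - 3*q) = (q^2 - 15*q + 56)/(q - 3)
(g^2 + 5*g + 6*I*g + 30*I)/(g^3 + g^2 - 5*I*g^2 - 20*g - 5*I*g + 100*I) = (g + 6*I)/(g^2 - g*(4 + 5*I) + 20*I)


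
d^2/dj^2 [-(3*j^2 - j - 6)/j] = 12/j^3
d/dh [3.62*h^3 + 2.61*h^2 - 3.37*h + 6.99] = 10.86*h^2 + 5.22*h - 3.37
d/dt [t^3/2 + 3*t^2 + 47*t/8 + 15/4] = 3*t^2/2 + 6*t + 47/8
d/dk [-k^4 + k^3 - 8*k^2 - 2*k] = -4*k^3 + 3*k^2 - 16*k - 2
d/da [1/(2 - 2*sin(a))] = cos(a)/(2*(sin(a) - 1)^2)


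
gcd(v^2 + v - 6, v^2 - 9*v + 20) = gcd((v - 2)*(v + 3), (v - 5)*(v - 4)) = 1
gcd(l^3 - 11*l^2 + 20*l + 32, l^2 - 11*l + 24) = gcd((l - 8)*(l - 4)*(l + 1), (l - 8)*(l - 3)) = l - 8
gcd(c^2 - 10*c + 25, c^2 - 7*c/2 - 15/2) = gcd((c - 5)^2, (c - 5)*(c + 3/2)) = c - 5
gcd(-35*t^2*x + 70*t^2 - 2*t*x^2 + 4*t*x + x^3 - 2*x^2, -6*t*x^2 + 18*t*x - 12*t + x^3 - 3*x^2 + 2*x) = x - 2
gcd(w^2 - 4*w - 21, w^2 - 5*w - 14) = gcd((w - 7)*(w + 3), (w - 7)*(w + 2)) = w - 7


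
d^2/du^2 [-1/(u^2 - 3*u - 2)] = 2*(-u^2 + 3*u + (2*u - 3)^2 + 2)/(-u^2 + 3*u + 2)^3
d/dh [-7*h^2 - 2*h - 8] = -14*h - 2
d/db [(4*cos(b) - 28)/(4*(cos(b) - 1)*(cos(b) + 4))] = (cos(b)^2 - 14*cos(b) - 17)*sin(b)/((cos(b) - 1)^2*(cos(b) + 4)^2)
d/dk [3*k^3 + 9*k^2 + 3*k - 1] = 9*k^2 + 18*k + 3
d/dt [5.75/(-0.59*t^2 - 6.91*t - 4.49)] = (6.785*t + 39.7325)/(0.59*t^2 + 6.91*t + 4.49)^2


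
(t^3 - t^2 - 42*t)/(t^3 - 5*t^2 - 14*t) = (t + 6)/(t + 2)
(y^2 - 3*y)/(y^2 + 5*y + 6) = y*(y - 3)/(y^2 + 5*y + 6)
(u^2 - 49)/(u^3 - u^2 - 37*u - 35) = (u + 7)/(u^2 + 6*u + 5)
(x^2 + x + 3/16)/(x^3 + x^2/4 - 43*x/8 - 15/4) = (4*x + 1)/(2*(2*x^2 - x - 10))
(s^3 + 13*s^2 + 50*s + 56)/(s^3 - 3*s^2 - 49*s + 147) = (s^2 + 6*s + 8)/(s^2 - 10*s + 21)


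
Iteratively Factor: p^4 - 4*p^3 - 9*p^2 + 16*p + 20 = (p - 2)*(p^3 - 2*p^2 - 13*p - 10) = (p - 5)*(p - 2)*(p^2 + 3*p + 2) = (p - 5)*(p - 2)*(p + 1)*(p + 2)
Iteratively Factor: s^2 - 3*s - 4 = (s + 1)*(s - 4)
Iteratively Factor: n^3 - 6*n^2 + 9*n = (n)*(n^2 - 6*n + 9) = n*(n - 3)*(n - 3)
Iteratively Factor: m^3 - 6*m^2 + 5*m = (m - 1)*(m^2 - 5*m) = m*(m - 1)*(m - 5)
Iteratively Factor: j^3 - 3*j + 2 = (j - 1)*(j^2 + j - 2) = (j - 1)*(j + 2)*(j - 1)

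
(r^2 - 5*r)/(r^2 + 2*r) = (r - 5)/(r + 2)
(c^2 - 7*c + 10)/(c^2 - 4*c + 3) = (c^2 - 7*c + 10)/(c^2 - 4*c + 3)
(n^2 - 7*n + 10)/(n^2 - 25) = (n - 2)/(n + 5)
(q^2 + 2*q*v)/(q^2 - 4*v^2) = q/(q - 2*v)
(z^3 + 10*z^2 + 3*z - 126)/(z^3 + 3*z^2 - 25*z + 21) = (z + 6)/(z - 1)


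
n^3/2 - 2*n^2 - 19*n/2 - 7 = (n/2 + 1/2)*(n - 7)*(n + 2)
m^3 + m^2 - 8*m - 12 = (m - 3)*(m + 2)^2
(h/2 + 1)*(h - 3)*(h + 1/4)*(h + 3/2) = h^4/2 + 3*h^3/8 - 59*h^2/16 - 87*h/16 - 9/8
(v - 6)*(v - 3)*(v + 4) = v^3 - 5*v^2 - 18*v + 72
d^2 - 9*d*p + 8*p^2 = (d - 8*p)*(d - p)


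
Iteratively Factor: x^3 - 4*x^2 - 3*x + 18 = (x - 3)*(x^2 - x - 6) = (x - 3)^2*(x + 2)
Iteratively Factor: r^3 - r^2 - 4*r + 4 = (r - 2)*(r^2 + r - 2) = (r - 2)*(r + 2)*(r - 1)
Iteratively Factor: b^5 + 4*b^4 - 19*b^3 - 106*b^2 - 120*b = (b + 2)*(b^4 + 2*b^3 - 23*b^2 - 60*b) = (b - 5)*(b + 2)*(b^3 + 7*b^2 + 12*b) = (b - 5)*(b + 2)*(b + 3)*(b^2 + 4*b) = (b - 5)*(b + 2)*(b + 3)*(b + 4)*(b)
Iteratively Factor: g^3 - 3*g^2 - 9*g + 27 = (g - 3)*(g^2 - 9) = (g - 3)*(g + 3)*(g - 3)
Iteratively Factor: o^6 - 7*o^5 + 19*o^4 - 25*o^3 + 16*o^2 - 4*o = (o - 1)*(o^5 - 6*o^4 + 13*o^3 - 12*o^2 + 4*o) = (o - 1)^2*(o^4 - 5*o^3 + 8*o^2 - 4*o) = (o - 2)*(o - 1)^2*(o^3 - 3*o^2 + 2*o) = o*(o - 2)*(o - 1)^2*(o^2 - 3*o + 2) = o*(o - 2)^2*(o - 1)^2*(o - 1)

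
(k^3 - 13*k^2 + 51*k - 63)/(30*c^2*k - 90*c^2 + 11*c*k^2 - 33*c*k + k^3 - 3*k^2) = (k^2 - 10*k + 21)/(30*c^2 + 11*c*k + k^2)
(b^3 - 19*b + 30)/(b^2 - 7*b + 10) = (b^2 + 2*b - 15)/(b - 5)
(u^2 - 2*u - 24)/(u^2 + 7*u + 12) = (u - 6)/(u + 3)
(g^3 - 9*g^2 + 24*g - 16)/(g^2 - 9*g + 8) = (g^2 - 8*g + 16)/(g - 8)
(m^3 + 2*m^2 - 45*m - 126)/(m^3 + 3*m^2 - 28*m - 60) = (m^2 - 4*m - 21)/(m^2 - 3*m - 10)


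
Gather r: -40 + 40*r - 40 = 40*r - 80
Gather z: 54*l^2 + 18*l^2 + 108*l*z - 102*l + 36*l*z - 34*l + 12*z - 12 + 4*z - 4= 72*l^2 - 136*l + z*(144*l + 16) - 16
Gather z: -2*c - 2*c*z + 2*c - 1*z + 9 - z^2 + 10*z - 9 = -z^2 + z*(9 - 2*c)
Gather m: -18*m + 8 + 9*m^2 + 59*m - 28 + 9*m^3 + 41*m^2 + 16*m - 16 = 9*m^3 + 50*m^2 + 57*m - 36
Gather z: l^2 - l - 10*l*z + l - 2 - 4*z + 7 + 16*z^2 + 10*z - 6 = l^2 + 16*z^2 + z*(6 - 10*l) - 1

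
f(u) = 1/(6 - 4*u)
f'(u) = 4/(6 - 4*u)^2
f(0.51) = 0.25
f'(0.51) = 0.26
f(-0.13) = 0.15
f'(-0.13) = 0.09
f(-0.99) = 0.10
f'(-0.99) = 0.04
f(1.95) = -0.56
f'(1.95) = 1.23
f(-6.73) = 0.03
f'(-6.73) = 0.00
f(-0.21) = 0.15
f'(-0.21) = 0.09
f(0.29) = 0.21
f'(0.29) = 0.17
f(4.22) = -0.09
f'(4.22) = 0.03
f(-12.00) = 0.02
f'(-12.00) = 0.00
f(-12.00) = 0.02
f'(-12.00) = 0.00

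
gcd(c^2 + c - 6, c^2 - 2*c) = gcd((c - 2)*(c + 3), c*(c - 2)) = c - 2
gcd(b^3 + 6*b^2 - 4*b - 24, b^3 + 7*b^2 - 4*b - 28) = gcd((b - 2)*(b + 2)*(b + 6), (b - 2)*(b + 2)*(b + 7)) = b^2 - 4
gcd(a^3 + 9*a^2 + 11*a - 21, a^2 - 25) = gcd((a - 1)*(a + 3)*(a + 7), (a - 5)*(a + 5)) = 1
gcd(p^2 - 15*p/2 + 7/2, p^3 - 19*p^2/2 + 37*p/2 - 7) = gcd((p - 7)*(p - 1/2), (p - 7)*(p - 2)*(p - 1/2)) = p^2 - 15*p/2 + 7/2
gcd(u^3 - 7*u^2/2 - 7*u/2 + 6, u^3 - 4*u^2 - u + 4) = u^2 - 5*u + 4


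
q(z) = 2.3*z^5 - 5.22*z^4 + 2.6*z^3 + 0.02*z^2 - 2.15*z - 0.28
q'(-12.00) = 275665.21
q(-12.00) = -685019.92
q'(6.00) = 10672.81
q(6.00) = 11668.82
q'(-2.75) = 1148.67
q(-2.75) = -708.56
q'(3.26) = 656.35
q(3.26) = 340.29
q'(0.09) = -2.10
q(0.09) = -0.47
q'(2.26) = 96.77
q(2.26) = 24.40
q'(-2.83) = 1271.09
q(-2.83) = -805.29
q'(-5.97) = 19326.52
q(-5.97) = -24612.91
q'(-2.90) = 1385.95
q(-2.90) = -898.25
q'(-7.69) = 50170.52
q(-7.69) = -81272.50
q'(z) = 11.5*z^4 - 20.88*z^3 + 7.8*z^2 + 0.04*z - 2.15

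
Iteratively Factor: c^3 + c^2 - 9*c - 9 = (c + 1)*(c^2 - 9) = (c + 1)*(c + 3)*(c - 3)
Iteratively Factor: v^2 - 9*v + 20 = (v - 5)*(v - 4)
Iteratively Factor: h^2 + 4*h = (h)*(h + 4)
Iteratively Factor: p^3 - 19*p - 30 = (p - 5)*(p^2 + 5*p + 6) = (p - 5)*(p + 3)*(p + 2)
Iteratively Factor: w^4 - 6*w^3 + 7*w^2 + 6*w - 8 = (w - 1)*(w^3 - 5*w^2 + 2*w + 8) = (w - 2)*(w - 1)*(w^2 - 3*w - 4) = (w - 4)*(w - 2)*(w - 1)*(w + 1)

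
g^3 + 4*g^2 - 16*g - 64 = (g - 4)*(g + 4)^2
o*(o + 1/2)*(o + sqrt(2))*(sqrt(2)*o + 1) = sqrt(2)*o^4 + sqrt(2)*o^3/2 + 3*o^3 + sqrt(2)*o^2 + 3*o^2/2 + sqrt(2)*o/2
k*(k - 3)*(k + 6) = k^3 + 3*k^2 - 18*k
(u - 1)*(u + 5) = u^2 + 4*u - 5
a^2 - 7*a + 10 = (a - 5)*(a - 2)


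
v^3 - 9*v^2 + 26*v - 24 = (v - 4)*(v - 3)*(v - 2)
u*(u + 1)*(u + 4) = u^3 + 5*u^2 + 4*u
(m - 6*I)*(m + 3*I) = m^2 - 3*I*m + 18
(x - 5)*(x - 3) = x^2 - 8*x + 15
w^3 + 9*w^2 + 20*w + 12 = (w + 1)*(w + 2)*(w + 6)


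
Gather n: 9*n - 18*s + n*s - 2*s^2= n*(s + 9) - 2*s^2 - 18*s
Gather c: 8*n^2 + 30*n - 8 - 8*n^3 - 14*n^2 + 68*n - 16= -8*n^3 - 6*n^2 + 98*n - 24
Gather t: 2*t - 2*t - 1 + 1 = 0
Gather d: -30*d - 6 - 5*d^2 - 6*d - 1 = -5*d^2 - 36*d - 7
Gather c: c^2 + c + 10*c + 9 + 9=c^2 + 11*c + 18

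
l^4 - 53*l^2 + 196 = (l - 7)*(l - 2)*(l + 2)*(l + 7)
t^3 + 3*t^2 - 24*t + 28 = (t - 2)^2*(t + 7)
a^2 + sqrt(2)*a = a*(a + sqrt(2))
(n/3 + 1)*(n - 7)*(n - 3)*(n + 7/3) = n^4/3 - 14*n^3/9 - 76*n^2/9 + 14*n + 49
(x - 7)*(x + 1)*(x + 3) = x^3 - 3*x^2 - 25*x - 21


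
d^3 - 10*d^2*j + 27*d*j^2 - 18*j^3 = (d - 6*j)*(d - 3*j)*(d - j)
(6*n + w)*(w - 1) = 6*n*w - 6*n + w^2 - w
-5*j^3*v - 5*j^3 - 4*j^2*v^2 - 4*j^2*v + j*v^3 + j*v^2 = (-5*j + v)*(j + v)*(j*v + j)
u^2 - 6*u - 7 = (u - 7)*(u + 1)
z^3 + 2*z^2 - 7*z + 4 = (z - 1)^2*(z + 4)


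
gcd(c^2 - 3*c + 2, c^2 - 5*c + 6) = c - 2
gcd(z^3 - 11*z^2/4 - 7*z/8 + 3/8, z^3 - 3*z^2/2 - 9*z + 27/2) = z - 3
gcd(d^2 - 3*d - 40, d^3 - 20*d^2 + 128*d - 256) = d - 8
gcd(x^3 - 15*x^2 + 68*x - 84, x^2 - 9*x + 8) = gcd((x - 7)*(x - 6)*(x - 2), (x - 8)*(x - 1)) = 1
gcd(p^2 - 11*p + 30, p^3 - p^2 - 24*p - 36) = p - 6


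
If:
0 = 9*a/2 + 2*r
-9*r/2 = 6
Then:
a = 16/27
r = -4/3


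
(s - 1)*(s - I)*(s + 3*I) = s^3 - s^2 + 2*I*s^2 + 3*s - 2*I*s - 3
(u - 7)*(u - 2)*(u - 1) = u^3 - 10*u^2 + 23*u - 14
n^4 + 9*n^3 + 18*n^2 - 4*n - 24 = (n - 1)*(n + 2)^2*(n + 6)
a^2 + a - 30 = (a - 5)*(a + 6)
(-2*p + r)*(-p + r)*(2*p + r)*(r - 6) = 4*p^3*r - 24*p^3 - 4*p^2*r^2 + 24*p^2*r - p*r^3 + 6*p*r^2 + r^4 - 6*r^3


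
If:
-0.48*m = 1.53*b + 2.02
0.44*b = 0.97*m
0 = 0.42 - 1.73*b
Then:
No Solution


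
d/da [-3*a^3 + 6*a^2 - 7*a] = -9*a^2 + 12*a - 7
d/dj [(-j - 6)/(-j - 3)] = -3/(j + 3)^2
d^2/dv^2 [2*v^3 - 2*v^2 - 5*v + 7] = 12*v - 4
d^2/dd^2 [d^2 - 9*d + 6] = 2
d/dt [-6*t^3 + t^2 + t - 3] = -18*t^2 + 2*t + 1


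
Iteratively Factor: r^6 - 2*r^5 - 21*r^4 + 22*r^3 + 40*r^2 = (r)*(r^5 - 2*r^4 - 21*r^3 + 22*r^2 + 40*r) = r^2*(r^4 - 2*r^3 - 21*r^2 + 22*r + 40) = r^2*(r + 4)*(r^3 - 6*r^2 + 3*r + 10) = r^2*(r - 2)*(r + 4)*(r^2 - 4*r - 5) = r^2*(r - 2)*(r + 1)*(r + 4)*(r - 5)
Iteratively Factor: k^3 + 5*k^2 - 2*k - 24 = (k - 2)*(k^2 + 7*k + 12) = (k - 2)*(k + 4)*(k + 3)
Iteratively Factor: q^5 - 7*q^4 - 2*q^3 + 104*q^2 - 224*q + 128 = (q - 2)*(q^4 - 5*q^3 - 12*q^2 + 80*q - 64) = (q - 4)*(q - 2)*(q^3 - q^2 - 16*q + 16) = (q - 4)*(q - 2)*(q + 4)*(q^2 - 5*q + 4) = (q - 4)^2*(q - 2)*(q + 4)*(q - 1)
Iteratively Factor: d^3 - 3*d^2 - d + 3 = (d + 1)*(d^2 - 4*d + 3) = (d - 1)*(d + 1)*(d - 3)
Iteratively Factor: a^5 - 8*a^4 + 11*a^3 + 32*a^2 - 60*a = (a)*(a^4 - 8*a^3 + 11*a^2 + 32*a - 60) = a*(a - 5)*(a^3 - 3*a^2 - 4*a + 12) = a*(a - 5)*(a - 2)*(a^2 - a - 6) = a*(a - 5)*(a - 3)*(a - 2)*(a + 2)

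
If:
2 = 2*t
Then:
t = 1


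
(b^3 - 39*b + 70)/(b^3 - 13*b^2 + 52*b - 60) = (b + 7)/(b - 6)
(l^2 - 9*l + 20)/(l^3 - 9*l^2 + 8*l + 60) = (l - 4)/(l^2 - 4*l - 12)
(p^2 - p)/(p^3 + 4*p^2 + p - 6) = p/(p^2 + 5*p + 6)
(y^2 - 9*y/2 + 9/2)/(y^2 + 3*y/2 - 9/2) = (y - 3)/(y + 3)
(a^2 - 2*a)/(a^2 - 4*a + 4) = a/(a - 2)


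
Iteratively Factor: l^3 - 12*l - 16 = (l + 2)*(l^2 - 2*l - 8) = (l - 4)*(l + 2)*(l + 2)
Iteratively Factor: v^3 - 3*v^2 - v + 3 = (v + 1)*(v^2 - 4*v + 3) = (v - 1)*(v + 1)*(v - 3)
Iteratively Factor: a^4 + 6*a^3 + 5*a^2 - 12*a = (a - 1)*(a^3 + 7*a^2 + 12*a) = (a - 1)*(a + 4)*(a^2 + 3*a) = a*(a - 1)*(a + 4)*(a + 3)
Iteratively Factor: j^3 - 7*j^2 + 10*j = (j - 5)*(j^2 - 2*j) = j*(j - 5)*(j - 2)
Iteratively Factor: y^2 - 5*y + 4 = (y - 1)*(y - 4)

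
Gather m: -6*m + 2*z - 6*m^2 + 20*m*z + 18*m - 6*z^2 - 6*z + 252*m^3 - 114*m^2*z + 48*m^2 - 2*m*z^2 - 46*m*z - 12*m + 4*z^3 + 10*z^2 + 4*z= 252*m^3 + m^2*(42 - 114*z) + m*(-2*z^2 - 26*z) + 4*z^3 + 4*z^2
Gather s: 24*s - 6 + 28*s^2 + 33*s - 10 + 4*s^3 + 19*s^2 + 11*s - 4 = 4*s^3 + 47*s^2 + 68*s - 20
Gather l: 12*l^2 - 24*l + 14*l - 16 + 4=12*l^2 - 10*l - 12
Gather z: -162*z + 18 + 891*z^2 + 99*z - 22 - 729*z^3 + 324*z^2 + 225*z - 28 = -729*z^3 + 1215*z^2 + 162*z - 32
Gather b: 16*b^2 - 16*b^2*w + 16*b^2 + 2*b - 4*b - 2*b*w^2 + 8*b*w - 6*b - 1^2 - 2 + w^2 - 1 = b^2*(32 - 16*w) + b*(-2*w^2 + 8*w - 8) + w^2 - 4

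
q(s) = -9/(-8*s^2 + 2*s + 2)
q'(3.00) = -0.10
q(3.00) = 0.14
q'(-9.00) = 0.00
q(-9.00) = 0.01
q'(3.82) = -0.05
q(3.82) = 0.08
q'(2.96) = -0.11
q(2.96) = 0.14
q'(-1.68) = 0.45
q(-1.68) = 0.38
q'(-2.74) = 0.10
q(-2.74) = 0.14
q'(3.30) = -0.07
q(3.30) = 0.11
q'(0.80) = -42.07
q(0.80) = 5.92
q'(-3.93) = 0.03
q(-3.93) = 0.07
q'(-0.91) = 3.59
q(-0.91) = 1.40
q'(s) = -9*(16*s - 2)/(-8*s^2 + 2*s + 2)^2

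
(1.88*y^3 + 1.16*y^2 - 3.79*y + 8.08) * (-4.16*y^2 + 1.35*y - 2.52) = -7.8208*y^5 - 2.2876*y^4 + 12.5948*y^3 - 41.6525*y^2 + 20.4588*y - 20.3616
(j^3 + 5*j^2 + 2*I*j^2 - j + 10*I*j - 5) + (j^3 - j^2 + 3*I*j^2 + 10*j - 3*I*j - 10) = 2*j^3 + 4*j^2 + 5*I*j^2 + 9*j + 7*I*j - 15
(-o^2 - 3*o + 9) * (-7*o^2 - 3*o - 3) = 7*o^4 + 24*o^3 - 51*o^2 - 18*o - 27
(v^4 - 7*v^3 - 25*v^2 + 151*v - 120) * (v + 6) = v^5 - v^4 - 67*v^3 + v^2 + 786*v - 720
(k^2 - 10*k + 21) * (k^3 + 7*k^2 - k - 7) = k^5 - 3*k^4 - 50*k^3 + 150*k^2 + 49*k - 147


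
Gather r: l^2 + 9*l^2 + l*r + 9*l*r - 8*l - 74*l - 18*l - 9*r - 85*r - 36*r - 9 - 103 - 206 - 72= 10*l^2 - 100*l + r*(10*l - 130) - 390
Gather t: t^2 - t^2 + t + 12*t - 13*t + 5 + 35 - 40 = 0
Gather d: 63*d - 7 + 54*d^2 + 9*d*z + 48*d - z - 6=54*d^2 + d*(9*z + 111) - z - 13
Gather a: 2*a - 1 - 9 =2*a - 10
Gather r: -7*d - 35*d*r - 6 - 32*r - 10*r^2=-7*d - 10*r^2 + r*(-35*d - 32) - 6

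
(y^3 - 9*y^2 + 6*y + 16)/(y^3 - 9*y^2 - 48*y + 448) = (y^2 - y - 2)/(y^2 - y - 56)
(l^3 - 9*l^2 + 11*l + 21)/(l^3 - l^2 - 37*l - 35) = (l - 3)/(l + 5)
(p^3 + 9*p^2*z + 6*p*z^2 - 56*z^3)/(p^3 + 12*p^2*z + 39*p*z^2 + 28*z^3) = (p - 2*z)/(p + z)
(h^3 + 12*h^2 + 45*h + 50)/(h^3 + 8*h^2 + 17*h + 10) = (h + 5)/(h + 1)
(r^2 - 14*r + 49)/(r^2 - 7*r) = (r - 7)/r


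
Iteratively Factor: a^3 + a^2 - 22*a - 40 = (a - 5)*(a^2 + 6*a + 8) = (a - 5)*(a + 4)*(a + 2)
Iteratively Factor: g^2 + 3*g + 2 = (g + 1)*(g + 2)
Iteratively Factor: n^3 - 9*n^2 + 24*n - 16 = (n - 4)*(n^2 - 5*n + 4) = (n - 4)*(n - 1)*(n - 4)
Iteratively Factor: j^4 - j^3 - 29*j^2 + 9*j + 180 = (j + 4)*(j^3 - 5*j^2 - 9*j + 45) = (j - 5)*(j + 4)*(j^2 - 9) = (j - 5)*(j + 3)*(j + 4)*(j - 3)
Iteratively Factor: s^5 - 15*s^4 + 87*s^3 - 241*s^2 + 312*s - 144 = (s - 3)*(s^4 - 12*s^3 + 51*s^2 - 88*s + 48) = (s - 3)^2*(s^3 - 9*s^2 + 24*s - 16) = (s - 3)^2*(s - 1)*(s^2 - 8*s + 16) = (s - 4)*(s - 3)^2*(s - 1)*(s - 4)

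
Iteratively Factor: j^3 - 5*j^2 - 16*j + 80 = (j - 4)*(j^2 - j - 20) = (j - 4)*(j + 4)*(j - 5)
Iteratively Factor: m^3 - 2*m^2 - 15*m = (m + 3)*(m^2 - 5*m) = (m - 5)*(m + 3)*(m)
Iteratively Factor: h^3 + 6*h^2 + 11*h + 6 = (h + 1)*(h^2 + 5*h + 6) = (h + 1)*(h + 2)*(h + 3)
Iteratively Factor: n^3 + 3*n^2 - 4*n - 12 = (n + 2)*(n^2 + n - 6) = (n + 2)*(n + 3)*(n - 2)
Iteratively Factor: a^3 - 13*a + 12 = (a - 3)*(a^2 + 3*a - 4) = (a - 3)*(a - 1)*(a + 4)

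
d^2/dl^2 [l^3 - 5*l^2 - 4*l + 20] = 6*l - 10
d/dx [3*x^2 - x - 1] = 6*x - 1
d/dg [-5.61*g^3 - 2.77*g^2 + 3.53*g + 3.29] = -16.83*g^2 - 5.54*g + 3.53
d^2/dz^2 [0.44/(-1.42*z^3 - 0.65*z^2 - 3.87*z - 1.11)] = ((3.7488*z + 0.572)*(1.42*z^3 + 0.65*z^2 + 3.87*z + 1.11) - 0.44*(4.26*z^2 + 1.3*z + 3.87)*(8.52*z^2 + 2.6*z + 7.74))/(1.42*z^3 + 0.65*z^2 + 3.87*z + 1.11)^3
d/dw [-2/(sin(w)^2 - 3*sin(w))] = 2*(2*sin(w) - 3)*cos(w)/((sin(w) - 3)^2*sin(w)^2)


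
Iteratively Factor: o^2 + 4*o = (o)*(o + 4)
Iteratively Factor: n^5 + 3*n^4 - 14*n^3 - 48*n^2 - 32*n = (n - 4)*(n^4 + 7*n^3 + 14*n^2 + 8*n) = n*(n - 4)*(n^3 + 7*n^2 + 14*n + 8) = n*(n - 4)*(n + 1)*(n^2 + 6*n + 8) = n*(n - 4)*(n + 1)*(n + 2)*(n + 4)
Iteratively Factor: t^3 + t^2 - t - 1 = (t + 1)*(t^2 - 1) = (t + 1)^2*(t - 1)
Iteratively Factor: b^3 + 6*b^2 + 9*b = (b + 3)*(b^2 + 3*b) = (b + 3)^2*(b)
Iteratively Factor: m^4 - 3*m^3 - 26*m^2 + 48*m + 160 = (m + 2)*(m^3 - 5*m^2 - 16*m + 80) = (m + 2)*(m + 4)*(m^2 - 9*m + 20) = (m - 5)*(m + 2)*(m + 4)*(m - 4)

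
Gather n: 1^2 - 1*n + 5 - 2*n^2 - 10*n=-2*n^2 - 11*n + 6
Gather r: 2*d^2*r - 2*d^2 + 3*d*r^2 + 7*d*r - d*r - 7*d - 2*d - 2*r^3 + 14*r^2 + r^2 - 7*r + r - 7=-2*d^2 - 9*d - 2*r^3 + r^2*(3*d + 15) + r*(2*d^2 + 6*d - 6) - 7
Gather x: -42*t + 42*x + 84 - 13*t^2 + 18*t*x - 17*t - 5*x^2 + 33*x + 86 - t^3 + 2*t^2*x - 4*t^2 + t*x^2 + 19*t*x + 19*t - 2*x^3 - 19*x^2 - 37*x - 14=-t^3 - 17*t^2 - 40*t - 2*x^3 + x^2*(t - 24) + x*(2*t^2 + 37*t + 38) + 156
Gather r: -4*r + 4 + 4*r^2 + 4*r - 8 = 4*r^2 - 4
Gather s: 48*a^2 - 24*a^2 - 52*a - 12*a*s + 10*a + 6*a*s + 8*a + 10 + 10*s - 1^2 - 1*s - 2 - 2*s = 24*a^2 - 34*a + s*(7 - 6*a) + 7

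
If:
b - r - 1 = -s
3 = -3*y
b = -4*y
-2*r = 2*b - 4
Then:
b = 4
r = -2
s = -5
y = -1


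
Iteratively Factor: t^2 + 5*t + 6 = (t + 3)*(t + 2)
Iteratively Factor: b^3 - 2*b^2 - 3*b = (b + 1)*(b^2 - 3*b) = b*(b + 1)*(b - 3)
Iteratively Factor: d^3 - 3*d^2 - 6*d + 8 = (d - 1)*(d^2 - 2*d - 8) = (d - 4)*(d - 1)*(d + 2)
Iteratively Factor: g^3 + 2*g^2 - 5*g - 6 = (g + 1)*(g^2 + g - 6) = (g - 2)*(g + 1)*(g + 3)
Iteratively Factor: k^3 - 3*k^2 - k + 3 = (k - 1)*(k^2 - 2*k - 3) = (k - 3)*(k - 1)*(k + 1)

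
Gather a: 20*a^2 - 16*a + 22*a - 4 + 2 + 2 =20*a^2 + 6*a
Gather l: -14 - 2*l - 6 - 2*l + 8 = -4*l - 12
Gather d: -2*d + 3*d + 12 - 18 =d - 6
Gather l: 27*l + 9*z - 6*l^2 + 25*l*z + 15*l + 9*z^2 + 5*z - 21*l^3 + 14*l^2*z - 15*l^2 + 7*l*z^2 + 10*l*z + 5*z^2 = -21*l^3 + l^2*(14*z - 21) + l*(7*z^2 + 35*z + 42) + 14*z^2 + 14*z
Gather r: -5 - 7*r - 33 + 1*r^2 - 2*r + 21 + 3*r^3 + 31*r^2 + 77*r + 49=3*r^3 + 32*r^2 + 68*r + 32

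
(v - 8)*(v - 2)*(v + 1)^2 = v^4 - 8*v^3 - 3*v^2 + 22*v + 16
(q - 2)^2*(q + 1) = q^3 - 3*q^2 + 4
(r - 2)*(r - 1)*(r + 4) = r^3 + r^2 - 10*r + 8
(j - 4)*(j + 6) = j^2 + 2*j - 24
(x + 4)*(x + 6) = x^2 + 10*x + 24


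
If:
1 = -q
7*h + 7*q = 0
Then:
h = 1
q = -1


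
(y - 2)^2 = y^2 - 4*y + 4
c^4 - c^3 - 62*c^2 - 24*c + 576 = (c - 8)*(c - 3)*(c + 4)*(c + 6)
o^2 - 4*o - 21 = (o - 7)*(o + 3)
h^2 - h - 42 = (h - 7)*(h + 6)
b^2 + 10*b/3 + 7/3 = (b + 1)*(b + 7/3)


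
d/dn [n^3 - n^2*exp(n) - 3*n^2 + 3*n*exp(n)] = -n^2*exp(n) + 3*n^2 + n*exp(n) - 6*n + 3*exp(n)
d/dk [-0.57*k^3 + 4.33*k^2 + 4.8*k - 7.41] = -1.71*k^2 + 8.66*k + 4.8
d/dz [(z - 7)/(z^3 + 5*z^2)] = (z*(z + 5) - (z - 7)*(3*z + 10))/(z^3*(z + 5)^2)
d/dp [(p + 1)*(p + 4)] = 2*p + 5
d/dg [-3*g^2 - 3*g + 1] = -6*g - 3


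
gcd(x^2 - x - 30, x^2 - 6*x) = x - 6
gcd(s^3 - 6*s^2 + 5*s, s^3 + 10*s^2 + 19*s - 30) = s - 1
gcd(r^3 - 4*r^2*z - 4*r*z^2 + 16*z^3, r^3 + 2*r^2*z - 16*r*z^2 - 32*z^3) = -r^2 + 2*r*z + 8*z^2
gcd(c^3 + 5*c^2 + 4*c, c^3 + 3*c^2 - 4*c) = c^2 + 4*c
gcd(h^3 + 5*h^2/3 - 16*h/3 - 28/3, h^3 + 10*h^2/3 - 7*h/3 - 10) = h + 2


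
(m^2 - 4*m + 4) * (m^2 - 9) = m^4 - 4*m^3 - 5*m^2 + 36*m - 36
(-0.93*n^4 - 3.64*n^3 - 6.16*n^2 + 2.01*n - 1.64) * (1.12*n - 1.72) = -1.0416*n^5 - 2.4772*n^4 - 0.638400000000001*n^3 + 12.8464*n^2 - 5.294*n + 2.8208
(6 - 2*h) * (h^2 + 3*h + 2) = -2*h^3 + 14*h + 12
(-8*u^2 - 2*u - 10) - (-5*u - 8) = -8*u^2 + 3*u - 2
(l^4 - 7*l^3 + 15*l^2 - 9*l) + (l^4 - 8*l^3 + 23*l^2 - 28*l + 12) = 2*l^4 - 15*l^3 + 38*l^2 - 37*l + 12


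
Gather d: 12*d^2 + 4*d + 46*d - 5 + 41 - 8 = 12*d^2 + 50*d + 28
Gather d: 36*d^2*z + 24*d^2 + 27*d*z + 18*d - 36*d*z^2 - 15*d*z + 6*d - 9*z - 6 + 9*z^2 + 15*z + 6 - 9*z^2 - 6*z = d^2*(36*z + 24) + d*(-36*z^2 + 12*z + 24)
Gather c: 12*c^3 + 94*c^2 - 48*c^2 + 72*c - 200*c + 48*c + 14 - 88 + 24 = 12*c^3 + 46*c^2 - 80*c - 50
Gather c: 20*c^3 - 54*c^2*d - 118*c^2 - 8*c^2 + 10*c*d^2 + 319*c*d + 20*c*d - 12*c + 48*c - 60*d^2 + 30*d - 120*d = 20*c^3 + c^2*(-54*d - 126) + c*(10*d^2 + 339*d + 36) - 60*d^2 - 90*d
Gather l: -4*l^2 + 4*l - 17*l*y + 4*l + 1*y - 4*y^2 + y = -4*l^2 + l*(8 - 17*y) - 4*y^2 + 2*y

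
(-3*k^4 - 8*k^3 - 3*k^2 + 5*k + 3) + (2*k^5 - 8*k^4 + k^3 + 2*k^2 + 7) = 2*k^5 - 11*k^4 - 7*k^3 - k^2 + 5*k + 10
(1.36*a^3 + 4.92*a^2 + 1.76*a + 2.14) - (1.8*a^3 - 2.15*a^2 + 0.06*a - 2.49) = -0.44*a^3 + 7.07*a^2 + 1.7*a + 4.63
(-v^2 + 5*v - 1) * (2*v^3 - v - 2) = -2*v^5 + 10*v^4 - v^3 - 3*v^2 - 9*v + 2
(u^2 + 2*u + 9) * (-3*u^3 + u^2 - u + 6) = -3*u^5 - 5*u^4 - 26*u^3 + 13*u^2 + 3*u + 54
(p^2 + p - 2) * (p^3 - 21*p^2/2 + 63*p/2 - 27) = p^5 - 19*p^4/2 + 19*p^3 + 51*p^2/2 - 90*p + 54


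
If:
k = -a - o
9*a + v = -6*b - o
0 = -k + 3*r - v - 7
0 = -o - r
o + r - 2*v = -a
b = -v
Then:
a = 14/27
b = -7/27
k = 77/27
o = -91/27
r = 91/27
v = 7/27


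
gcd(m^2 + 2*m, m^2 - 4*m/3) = m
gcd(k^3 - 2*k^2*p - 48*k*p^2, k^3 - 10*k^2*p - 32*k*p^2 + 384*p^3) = -k^2 + 2*k*p + 48*p^2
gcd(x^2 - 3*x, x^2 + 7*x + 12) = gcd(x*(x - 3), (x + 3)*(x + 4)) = 1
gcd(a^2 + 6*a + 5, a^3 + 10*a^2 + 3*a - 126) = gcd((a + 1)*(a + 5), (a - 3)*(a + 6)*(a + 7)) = 1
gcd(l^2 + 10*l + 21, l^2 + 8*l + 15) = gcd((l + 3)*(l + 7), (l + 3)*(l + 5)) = l + 3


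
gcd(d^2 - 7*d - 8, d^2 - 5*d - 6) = d + 1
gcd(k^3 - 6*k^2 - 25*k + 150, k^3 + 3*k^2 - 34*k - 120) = k^2 - k - 30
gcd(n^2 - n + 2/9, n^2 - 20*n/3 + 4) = n - 2/3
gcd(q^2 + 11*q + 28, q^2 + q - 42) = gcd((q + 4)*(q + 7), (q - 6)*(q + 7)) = q + 7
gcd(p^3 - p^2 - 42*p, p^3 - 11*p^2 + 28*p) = p^2 - 7*p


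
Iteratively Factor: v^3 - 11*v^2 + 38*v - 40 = (v - 5)*(v^2 - 6*v + 8) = (v - 5)*(v - 4)*(v - 2)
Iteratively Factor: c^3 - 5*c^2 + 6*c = (c - 2)*(c^2 - 3*c) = c*(c - 2)*(c - 3)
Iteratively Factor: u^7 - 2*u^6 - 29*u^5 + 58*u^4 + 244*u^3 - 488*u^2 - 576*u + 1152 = (u + 4)*(u^6 - 6*u^5 - 5*u^4 + 78*u^3 - 68*u^2 - 216*u + 288) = (u - 2)*(u + 4)*(u^5 - 4*u^4 - 13*u^3 + 52*u^2 + 36*u - 144) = (u - 2)*(u + 3)*(u + 4)*(u^4 - 7*u^3 + 8*u^2 + 28*u - 48) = (u - 4)*(u - 2)*(u + 3)*(u + 4)*(u^3 - 3*u^2 - 4*u + 12) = (u - 4)*(u - 2)*(u + 2)*(u + 3)*(u + 4)*(u^2 - 5*u + 6) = (u - 4)*(u - 3)*(u - 2)*(u + 2)*(u + 3)*(u + 4)*(u - 2)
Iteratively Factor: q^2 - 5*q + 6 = (q - 3)*(q - 2)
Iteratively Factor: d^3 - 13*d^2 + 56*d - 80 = (d - 5)*(d^2 - 8*d + 16) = (d - 5)*(d - 4)*(d - 4)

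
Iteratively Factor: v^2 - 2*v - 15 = (v - 5)*(v + 3)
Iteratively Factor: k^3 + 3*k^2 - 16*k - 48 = (k - 4)*(k^2 + 7*k + 12) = (k - 4)*(k + 3)*(k + 4)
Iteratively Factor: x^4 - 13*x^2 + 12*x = (x - 1)*(x^3 + x^2 - 12*x) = x*(x - 1)*(x^2 + x - 12) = x*(x - 3)*(x - 1)*(x + 4)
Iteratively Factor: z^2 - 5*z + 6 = (z - 2)*(z - 3)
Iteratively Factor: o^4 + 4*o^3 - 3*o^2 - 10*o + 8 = (o + 2)*(o^3 + 2*o^2 - 7*o + 4) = (o + 2)*(o + 4)*(o^2 - 2*o + 1) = (o - 1)*(o + 2)*(o + 4)*(o - 1)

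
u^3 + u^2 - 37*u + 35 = (u - 5)*(u - 1)*(u + 7)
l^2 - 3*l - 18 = (l - 6)*(l + 3)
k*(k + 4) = k^2 + 4*k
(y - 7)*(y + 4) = y^2 - 3*y - 28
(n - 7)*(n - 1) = n^2 - 8*n + 7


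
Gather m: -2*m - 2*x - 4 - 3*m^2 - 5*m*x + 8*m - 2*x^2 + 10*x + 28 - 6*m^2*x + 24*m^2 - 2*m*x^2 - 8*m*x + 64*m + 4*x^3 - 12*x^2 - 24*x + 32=m^2*(21 - 6*x) + m*(-2*x^2 - 13*x + 70) + 4*x^3 - 14*x^2 - 16*x + 56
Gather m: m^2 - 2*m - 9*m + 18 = m^2 - 11*m + 18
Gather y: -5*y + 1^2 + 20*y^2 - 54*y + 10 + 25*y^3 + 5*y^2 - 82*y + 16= 25*y^3 + 25*y^2 - 141*y + 27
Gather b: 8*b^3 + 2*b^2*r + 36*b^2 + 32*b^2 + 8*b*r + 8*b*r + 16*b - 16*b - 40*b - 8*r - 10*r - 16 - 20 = 8*b^3 + b^2*(2*r + 68) + b*(16*r - 40) - 18*r - 36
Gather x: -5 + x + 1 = x - 4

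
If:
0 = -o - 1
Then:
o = -1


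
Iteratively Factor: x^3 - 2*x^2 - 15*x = (x - 5)*(x^2 + 3*x) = x*(x - 5)*(x + 3)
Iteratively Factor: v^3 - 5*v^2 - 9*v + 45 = (v - 5)*(v^2 - 9) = (v - 5)*(v - 3)*(v + 3)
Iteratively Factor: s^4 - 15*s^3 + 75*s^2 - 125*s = (s - 5)*(s^3 - 10*s^2 + 25*s) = s*(s - 5)*(s^2 - 10*s + 25) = s*(s - 5)^2*(s - 5)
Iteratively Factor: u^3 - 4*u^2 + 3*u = (u)*(u^2 - 4*u + 3) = u*(u - 3)*(u - 1)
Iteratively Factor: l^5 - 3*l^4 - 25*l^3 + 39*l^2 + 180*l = (l - 4)*(l^4 + l^3 - 21*l^2 - 45*l) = (l - 5)*(l - 4)*(l^3 + 6*l^2 + 9*l) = (l - 5)*(l - 4)*(l + 3)*(l^2 + 3*l) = l*(l - 5)*(l - 4)*(l + 3)*(l + 3)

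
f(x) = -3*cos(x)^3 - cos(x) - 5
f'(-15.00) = -4.03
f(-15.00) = -2.93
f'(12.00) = -3.98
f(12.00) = -7.65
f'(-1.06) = -2.75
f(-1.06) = -5.84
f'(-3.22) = 0.78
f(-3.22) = -1.03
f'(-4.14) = 3.06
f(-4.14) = -3.98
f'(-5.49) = 3.87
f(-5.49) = -6.74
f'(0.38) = 3.25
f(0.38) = -8.33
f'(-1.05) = -2.80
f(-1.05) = -5.87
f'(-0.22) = -2.09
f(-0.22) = -8.76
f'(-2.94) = -1.93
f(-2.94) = -1.20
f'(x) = 9*sin(x)*cos(x)^2 + sin(x)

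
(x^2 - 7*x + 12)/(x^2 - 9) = (x - 4)/(x + 3)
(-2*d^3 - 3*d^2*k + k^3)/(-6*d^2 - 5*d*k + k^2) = (2*d^2 + d*k - k^2)/(6*d - k)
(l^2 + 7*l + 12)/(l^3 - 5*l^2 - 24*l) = (l + 4)/(l*(l - 8))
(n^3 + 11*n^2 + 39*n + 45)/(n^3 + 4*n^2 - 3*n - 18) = (n + 5)/(n - 2)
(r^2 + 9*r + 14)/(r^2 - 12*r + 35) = (r^2 + 9*r + 14)/(r^2 - 12*r + 35)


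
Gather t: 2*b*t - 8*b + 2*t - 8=-8*b + t*(2*b + 2) - 8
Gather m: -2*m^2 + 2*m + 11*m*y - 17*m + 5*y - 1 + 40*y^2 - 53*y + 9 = -2*m^2 + m*(11*y - 15) + 40*y^2 - 48*y + 8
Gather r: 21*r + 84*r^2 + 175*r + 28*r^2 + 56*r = 112*r^2 + 252*r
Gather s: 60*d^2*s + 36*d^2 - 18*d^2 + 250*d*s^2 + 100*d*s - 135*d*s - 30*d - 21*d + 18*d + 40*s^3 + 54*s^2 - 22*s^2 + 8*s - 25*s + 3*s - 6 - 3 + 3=18*d^2 - 33*d + 40*s^3 + s^2*(250*d + 32) + s*(60*d^2 - 35*d - 14) - 6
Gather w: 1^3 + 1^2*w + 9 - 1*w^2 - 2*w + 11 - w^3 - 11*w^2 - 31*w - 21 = -w^3 - 12*w^2 - 32*w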